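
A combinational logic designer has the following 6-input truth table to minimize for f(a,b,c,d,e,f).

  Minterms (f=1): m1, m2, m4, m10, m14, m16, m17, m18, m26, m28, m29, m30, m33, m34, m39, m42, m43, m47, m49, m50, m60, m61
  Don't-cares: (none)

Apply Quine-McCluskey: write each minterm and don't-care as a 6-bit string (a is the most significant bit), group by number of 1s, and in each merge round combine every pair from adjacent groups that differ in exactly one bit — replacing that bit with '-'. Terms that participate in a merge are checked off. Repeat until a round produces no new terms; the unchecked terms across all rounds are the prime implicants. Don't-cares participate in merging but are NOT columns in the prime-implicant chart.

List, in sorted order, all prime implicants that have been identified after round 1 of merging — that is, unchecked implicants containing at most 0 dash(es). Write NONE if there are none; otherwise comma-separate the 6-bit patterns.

000100

[col 0] 000001*, 000010*, 000100, 001010*, 001110*, 010000*, 010001*, 010010*, 011010*, 011100*, 011101*, 011110*, 100001*, 100010*, 100111*, 101010*, 101011*, 101111*, 110001*, 110010*, 111100*, 111101*
[col 1] -00001*, -00010*, -01010*, -10001*, -10010*, -11100*, -11101*, 0-0001*, 0-0010*, 0-1010*, 0-1110*, 00-010*, 001-10*, 01-010*, 0100-0, 01000-, 011-10*, 0111-0, 01110-*, 1-0001*, 1-0010*, 10-010*, 10-111, 101-11, 10101-, 11110-*
[col 2] --0001, --0010, -0-010, -1110-, 0--010, 0-1-10
Prime implicants: --0001, --0010, -0-010, -1110-, 0--010, 0-1-10, 000100, 0100-0, 01000-, 0111-0, 10-111, 101-11, 10101-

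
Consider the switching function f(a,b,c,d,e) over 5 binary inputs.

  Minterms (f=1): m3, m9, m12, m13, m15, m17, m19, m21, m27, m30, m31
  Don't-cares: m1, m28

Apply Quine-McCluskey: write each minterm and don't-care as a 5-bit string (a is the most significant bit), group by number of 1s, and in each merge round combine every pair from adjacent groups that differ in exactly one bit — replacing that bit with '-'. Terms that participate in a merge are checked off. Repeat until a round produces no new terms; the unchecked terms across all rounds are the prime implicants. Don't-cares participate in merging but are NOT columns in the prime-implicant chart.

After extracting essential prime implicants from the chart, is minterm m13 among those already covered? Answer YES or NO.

NO

Round 0: 00001✓ 00011✓ 01001✓ 01100✓ 01101✓ 01111✓ 10001✓ 10011✓ 10101✓ 11011✓ 11100✓ 11110✓ 11111✓
Round 1: -0001✓ -0011✓ -1100 -1111 0-001 000-1✓ 01-01 011-1 0110- 1-011 10-01 100-1✓ 11-11 111-0 1111-
Round 2: -00-1
PIs = {-00-1, -1100, -1111, 0-001, 01-01, 011-1, 0110-, 1-011, 10-01, 11-11, 111-0, 1111-}
Coverage chart:
  m3: -00-1 ←essential
  m9: 0-001,01-01
  m12: -1100,0110-
  m13: 01-01,011-1,0110-
  m15: -1111,011-1
  m17: -00-1,10-01
  m19: -00-1,1-011
  m21: 10-01 ←essential
  m27: 1-011,11-11
  m30: 111-0,1111-
  m31: -1111,11-11,1111-
Essential: -00-1, 10-01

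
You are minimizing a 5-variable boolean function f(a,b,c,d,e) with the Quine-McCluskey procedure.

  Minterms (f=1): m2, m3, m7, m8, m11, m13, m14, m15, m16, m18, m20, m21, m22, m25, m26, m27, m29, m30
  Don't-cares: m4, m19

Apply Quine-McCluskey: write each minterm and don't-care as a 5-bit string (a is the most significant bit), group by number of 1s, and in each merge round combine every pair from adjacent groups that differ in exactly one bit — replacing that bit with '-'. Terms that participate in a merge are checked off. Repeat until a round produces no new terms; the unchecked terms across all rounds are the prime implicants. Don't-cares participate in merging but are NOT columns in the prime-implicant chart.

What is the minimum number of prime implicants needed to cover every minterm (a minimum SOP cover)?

size-2^0 implicants → 00010(✓)  00011(✓)  00100(✓)  00111(✓)  01000  01011(✓)  01101(✓)  01110(✓)  01111(✓)  10000(✓)  10010(✓)  10011(✓)  10100(✓)  10101(✓)  10110(✓)  11001(✓)  11010(✓)  11011(✓)  11101(✓)  11110(✓)
size-2^1 implicants → -0010(✓)  -0011(✓)  -0100  -1011(✓)  -1101  -1110  0-011(✓)  0-111(✓)  00-11(✓)  0001-(✓)  01-11(✓)  011-1  0111-  1-010(✓)  1-011(✓)  1-101  1-110(✓)  10-00(✓)  10-10(✓)  100-0(✓)  1001-(✓)  101-0(✓)  1010-  11-01  11-10(✓)  110-1  1101-(✓)
size-2^2 implicants → --011  -001-  0--11  1--10  1-01-  10--0
Unchecked terms (primes): --011, -001-, -0100, -1101, -1110, 0--11, 01000, 011-1, 0111-, 1--10, 1-01-, 1-101, 10--0, 1010-, 11-01, 110-1
Minterm coverage:
  m2 ⊆ -001- [E]
  m3 ⊆ --011,-001-,0--11
  m7 ⊆ 0--11 [E]
  m8 ⊆ 01000 [E]
  m11 ⊆ --011,0--11
  m13 ⊆ -1101,011-1
  m14 ⊆ -1110,0111-
  m15 ⊆ 0--11,011-1,0111-
  m16 ⊆ 10--0 [E]
  m18 ⊆ -001-,1--10,1-01-,10--0
  m20 ⊆ -0100,10--0,1010-
  m21 ⊆ 1-101,1010-
  m22 ⊆ 1--10,10--0
  m25 ⊆ 11-01,110-1
  m26 ⊆ 1--10,1-01-
  m27 ⊆ --011,1-01-,110-1
  m29 ⊆ -1101,1-101,11-01
  m30 ⊆ -1110,1--10
E = {-001-, 0--11, 01000, 10--0}
Petrick residual → -1101, -1110, 1--10, 1-101, 110-1
Cover = b'c'd + bcd'e + bcde' + a'de + a'bc'd'e' + ade' + acd'e + ab'e' + abc'e  |cover|=9

9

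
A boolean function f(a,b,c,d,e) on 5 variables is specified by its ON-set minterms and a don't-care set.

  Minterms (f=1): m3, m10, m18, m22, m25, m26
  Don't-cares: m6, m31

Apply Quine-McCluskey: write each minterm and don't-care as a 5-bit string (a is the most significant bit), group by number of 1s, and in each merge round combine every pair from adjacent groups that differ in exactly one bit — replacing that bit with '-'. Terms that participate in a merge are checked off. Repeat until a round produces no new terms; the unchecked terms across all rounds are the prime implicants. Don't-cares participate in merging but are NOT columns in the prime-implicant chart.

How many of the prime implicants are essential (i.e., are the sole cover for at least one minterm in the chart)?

3

[col 0] 00011, 00110*, 01010*, 10010*, 10110*, 11001, 11010*, 11111
[col 1] -0110, -1010, 1-010, 10-10
Prime implicants: -0110, -1010, 00011, 1-010, 10-10, 11001, 11111
PI chart (minterm → PIs covering it):
  3 | 00011  (sole → essential)
  10 | -1010  (sole → essential)
  18 | 1-010,10-10
  22 | -0110,10-10
  25 | 11001  (sole → essential)
  26 | -1010,1-010
Essential prime implicants: -1010, 00011, 11001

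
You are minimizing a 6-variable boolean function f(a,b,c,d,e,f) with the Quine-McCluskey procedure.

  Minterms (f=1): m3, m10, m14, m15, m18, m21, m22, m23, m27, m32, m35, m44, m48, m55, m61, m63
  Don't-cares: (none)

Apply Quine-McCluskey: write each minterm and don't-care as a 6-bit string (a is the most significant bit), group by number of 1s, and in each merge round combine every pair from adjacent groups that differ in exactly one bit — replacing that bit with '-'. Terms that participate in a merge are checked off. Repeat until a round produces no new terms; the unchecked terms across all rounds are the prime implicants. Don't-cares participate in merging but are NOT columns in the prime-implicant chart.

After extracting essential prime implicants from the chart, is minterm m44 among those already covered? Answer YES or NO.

YES

Round 0: 000011✓ 001010✓ 001110✓ 001111✓ 010010✓ 010101✓ 010110✓ 010111✓ 011011 100000✓ 100011✓ 101100 110000✓ 110111✓ 111101✓ 111111✓
Round 1: -00011 -10111 001-10 00111- 010-10 0101-1 01011- 1-0000 11-111 1111-1
PIs = {-00011, -10111, 001-10, 00111-, 010-10, 0101-1, 01011-, 011011, 1-0000, 101100, 11-111, 1111-1}
Coverage chart:
  m3: -00011 ←essential
  m10: 001-10 ←essential
  m14: 001-10,00111-
  m15: 00111- ←essential
  m18: 010-10 ←essential
  m21: 0101-1 ←essential
  m22: 010-10,01011-
  m23: -10111,0101-1,01011-
  m27: 011011 ←essential
  m32: 1-0000 ←essential
  m35: -00011 ←essential
  m44: 101100 ←essential
  m48: 1-0000 ←essential
  m55: -10111,11-111
  m61: 1111-1 ←essential
  m63: 11-111,1111-1
Essential: -00011, 001-10, 00111-, 010-10, 0101-1, 011011, 1-0000, 101100, 1111-1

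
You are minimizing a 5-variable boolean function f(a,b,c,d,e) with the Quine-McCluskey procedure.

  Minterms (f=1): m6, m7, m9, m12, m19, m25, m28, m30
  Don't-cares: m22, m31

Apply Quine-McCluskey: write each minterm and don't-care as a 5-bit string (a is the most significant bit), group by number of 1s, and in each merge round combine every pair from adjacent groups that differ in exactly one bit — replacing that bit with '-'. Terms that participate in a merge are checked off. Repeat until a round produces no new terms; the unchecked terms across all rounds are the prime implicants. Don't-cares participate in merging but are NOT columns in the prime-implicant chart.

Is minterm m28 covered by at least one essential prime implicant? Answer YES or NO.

YES

Round 0: 00110✓ 00111✓ 01001✓ 01100✓ 10011 10110✓ 11001✓ 11100✓ 11110✓ 11111✓
Round 1: -0110 -1001 -1100 0011- 1-110 111-0 1111-
PIs = {-0110, -1001, -1100, 0011-, 1-110, 10011, 111-0, 1111-}
Coverage chart:
  m6: -0110,0011-
  m7: 0011- ←essential
  m9: -1001 ←essential
  m12: -1100 ←essential
  m19: 10011 ←essential
  m25: -1001 ←essential
  m28: -1100,111-0
  m30: 1-110,111-0,1111-
Essential: -1001, -1100, 0011-, 10011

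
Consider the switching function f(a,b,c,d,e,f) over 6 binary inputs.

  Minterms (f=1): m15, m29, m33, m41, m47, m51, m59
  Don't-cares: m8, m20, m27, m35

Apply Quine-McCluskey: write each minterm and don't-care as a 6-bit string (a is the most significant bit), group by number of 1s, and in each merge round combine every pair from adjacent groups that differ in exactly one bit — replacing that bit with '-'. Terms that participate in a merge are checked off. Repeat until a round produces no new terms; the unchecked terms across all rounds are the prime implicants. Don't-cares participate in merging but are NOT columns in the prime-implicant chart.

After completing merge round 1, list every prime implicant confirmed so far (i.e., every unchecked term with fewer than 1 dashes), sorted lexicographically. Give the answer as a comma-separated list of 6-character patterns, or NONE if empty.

001000, 010100, 011101

[col 0] 001000, 001111*, 010100, 011011*, 011101, 100001*, 100011*, 101001*, 101111*, 110011*, 111011*
[col 1] -01111, -11011, 1-0011, 10-001, 1000-1, 11-011
Prime implicants: -01111, -11011, 001000, 010100, 011101, 1-0011, 10-001, 1000-1, 11-011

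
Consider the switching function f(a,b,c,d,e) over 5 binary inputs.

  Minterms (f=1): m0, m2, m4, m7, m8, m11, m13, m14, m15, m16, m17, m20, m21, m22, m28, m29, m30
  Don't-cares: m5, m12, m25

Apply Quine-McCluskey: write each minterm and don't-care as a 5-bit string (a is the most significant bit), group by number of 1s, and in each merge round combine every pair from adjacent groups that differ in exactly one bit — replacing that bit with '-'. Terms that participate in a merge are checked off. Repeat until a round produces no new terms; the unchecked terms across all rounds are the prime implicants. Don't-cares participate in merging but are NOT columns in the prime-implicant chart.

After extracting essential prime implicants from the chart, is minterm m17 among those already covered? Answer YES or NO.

size-2^0 implicants → 00000(✓)  00010(✓)  00100(✓)  00101(✓)  00111(✓)  01000(✓)  01011(✓)  01100(✓)  01101(✓)  01110(✓)  01111(✓)  10000(✓)  10001(✓)  10100(✓)  10101(✓)  10110(✓)  11001(✓)  11100(✓)  11101(✓)  11110(✓)
size-2^1 implicants → -0000(✓)  -0100(✓)  -0101(✓)  -1100(✓)  -1101(✓)  -1110(✓)  0-000(✓)  0-100(✓)  0-101(✓)  0-111(✓)  00-00(✓)  000-0  001-1(✓)  0010-(✓)  01-00(✓)  01-11  011-0(✓)  011-1(✓)  0110-(✓)  0111-(✓)  1-001(✓)  1-100(✓)  1-101(✓)  1-110(✓)  10-00(✓)  10-01(✓)  1000-(✓)  101-0(✓)  1010-(✓)  11-01(✓)  111-0(✓)  1110-(✓)
size-2^2 implicants → --100(✓)  --101(✓)  -0-00  -010-(✓)  -11-0  -110-(✓)  0--00  0-1-1  0-10-(✓)  011--  1--01  1-1-0  1-10-(✓)  10-0-
size-2^3 implicants → --10-
Unchecked terms (primes): --10-, -0-00, -11-0, 0--00, 0-1-1, 000-0, 01-11, 011--, 1--01, 1-1-0, 10-0-
Minterm coverage:
  m0 ⊆ -0-00,0--00,000-0
  m2 ⊆ 000-0 [E]
  m4 ⊆ --10-,-0-00,0--00
  m7 ⊆ 0-1-1 [E]
  m8 ⊆ 0--00 [E]
  m11 ⊆ 01-11 [E]
  m13 ⊆ --10-,0-1-1,011--
  m14 ⊆ -11-0,011--
  m15 ⊆ 0-1-1,01-11,011--
  m16 ⊆ -0-00,10-0-
  m17 ⊆ 1--01,10-0-
  m20 ⊆ --10-,-0-00,1-1-0,10-0-
  m21 ⊆ --10-,1--01,10-0-
  m22 ⊆ 1-1-0 [E]
  m28 ⊆ --10-,-11-0,1-1-0
  m29 ⊆ --10-,1--01
  m30 ⊆ -11-0,1-1-0
E = {0--00, 0-1-1, 000-0, 01-11, 1-1-0}

NO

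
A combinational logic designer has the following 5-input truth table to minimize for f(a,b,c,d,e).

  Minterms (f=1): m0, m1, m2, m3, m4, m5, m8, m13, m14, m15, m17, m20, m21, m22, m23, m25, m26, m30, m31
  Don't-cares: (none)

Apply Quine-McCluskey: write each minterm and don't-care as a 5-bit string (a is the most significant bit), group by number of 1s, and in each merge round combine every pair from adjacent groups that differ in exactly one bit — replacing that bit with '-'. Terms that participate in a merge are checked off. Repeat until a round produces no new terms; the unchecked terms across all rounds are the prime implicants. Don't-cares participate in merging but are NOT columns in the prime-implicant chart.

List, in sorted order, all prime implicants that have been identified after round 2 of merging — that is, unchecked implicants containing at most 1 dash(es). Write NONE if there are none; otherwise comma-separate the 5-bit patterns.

[col 0] 00000*, 00001*, 00010*, 00011*, 00100*, 00101*, 01000*, 01101*, 01110*, 01111*, 10001*, 10100*, 10101*, 10110*, 10111*, 11001*, 11010*, 11110*, 11111*
[col 1] -0001*, -0100*, -0101*, -1110*, -1111*, 0-000, 0-101, 00-00*, 00-01*, 000-0*, 000-1*, 0000-*, 0001-*, 0010-*, 011-1, 0111-*, 1-001, 1-110*, 1-111*, 10-01*, 101-0*, 101-1*, 1010-*, 1011-*, 11-10, 1111-*
[col 2] -0-01, -010-, -111-, 00-0-, 000--, 1-11-, 101--
Prime implicants: -0-01, -010-, -111-, 0-000, 0-101, 00-0-, 000--, 011-1, 1-001, 1-11-, 101--, 11-10

0-000, 0-101, 011-1, 1-001, 11-10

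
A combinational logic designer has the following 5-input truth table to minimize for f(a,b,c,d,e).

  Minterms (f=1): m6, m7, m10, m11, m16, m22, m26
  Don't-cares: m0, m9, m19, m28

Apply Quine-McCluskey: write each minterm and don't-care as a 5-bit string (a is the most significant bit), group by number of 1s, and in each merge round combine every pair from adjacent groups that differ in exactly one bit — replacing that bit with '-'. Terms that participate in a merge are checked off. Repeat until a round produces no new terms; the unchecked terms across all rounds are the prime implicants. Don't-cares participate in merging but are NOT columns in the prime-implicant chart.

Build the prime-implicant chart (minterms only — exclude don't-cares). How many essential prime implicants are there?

4

[col 0] 00000*, 00110*, 00111*, 01001*, 01010*, 01011*, 10000*, 10011, 10110*, 11010*, 11100
[col 1] -0000, -0110, -1010, 0011-, 010-1, 0101-
Prime implicants: -0000, -0110, -1010, 0011-, 010-1, 0101-, 10011, 11100
PI chart (minterm → PIs covering it):
  6 | -0110,0011-
  7 | 0011-  (sole → essential)
  10 | -1010,0101-
  11 | 010-1,0101-
  16 | -0000  (sole → essential)
  22 | -0110  (sole → essential)
  26 | -1010  (sole → essential)
Essential prime implicants: -0000, -0110, -1010, 0011-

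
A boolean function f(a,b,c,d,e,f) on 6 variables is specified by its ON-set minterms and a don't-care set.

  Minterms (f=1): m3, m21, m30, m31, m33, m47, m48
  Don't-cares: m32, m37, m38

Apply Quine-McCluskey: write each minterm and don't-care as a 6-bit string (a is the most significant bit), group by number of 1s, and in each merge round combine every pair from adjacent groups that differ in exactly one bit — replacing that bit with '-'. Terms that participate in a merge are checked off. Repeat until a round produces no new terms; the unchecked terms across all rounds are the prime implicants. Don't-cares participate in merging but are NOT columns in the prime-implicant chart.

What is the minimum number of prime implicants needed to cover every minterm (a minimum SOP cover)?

Round 0: 000011 010101 011110✓ 011111✓ 100000✓ 100001✓ 100101✓ 100110 101111 110000✓
Round 1: 01111- 1-0000 100-01 10000-
PIs = {000011, 010101, 01111-, 1-0000, 100-01, 10000-, 100110, 101111}
Coverage chart:
  m3: 000011 ←essential
  m21: 010101 ←essential
  m30: 01111- ←essential
  m31: 01111- ←essential
  m33: 100-01,10000-
  m47: 101111 ←essential
  m48: 1-0000 ←essential
Essential: 000011, 010101, 01111-, 1-0000, 101111
Petrick residual → 100-01
Min cover (6 terms): a'b'c'd'ef + a'bc'de'f + a'bcde + ac'd'e'f' + ab'c'e'f + ab'cdef

6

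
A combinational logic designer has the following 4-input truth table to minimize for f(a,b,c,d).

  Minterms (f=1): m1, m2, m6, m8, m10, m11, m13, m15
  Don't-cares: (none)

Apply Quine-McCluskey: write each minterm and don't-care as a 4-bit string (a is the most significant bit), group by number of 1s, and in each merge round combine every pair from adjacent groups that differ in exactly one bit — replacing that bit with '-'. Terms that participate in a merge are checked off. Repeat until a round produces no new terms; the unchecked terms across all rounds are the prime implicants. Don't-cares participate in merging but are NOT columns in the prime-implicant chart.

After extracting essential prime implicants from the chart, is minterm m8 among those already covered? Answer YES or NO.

YES

size-2^0 implicants → 0001  0010(✓)  0110(✓)  1000(✓)  1010(✓)  1011(✓)  1101(✓)  1111(✓)
size-2^1 implicants → -010  0-10  1-11  10-0  101-  11-1
Unchecked terms (primes): -010, 0-10, 0001, 1-11, 10-0, 101-, 11-1
Minterm coverage:
  m1 ⊆ 0001 [E]
  m2 ⊆ -010,0-10
  m6 ⊆ 0-10 [E]
  m8 ⊆ 10-0 [E]
  m10 ⊆ -010,10-0,101-
  m11 ⊆ 1-11,101-
  m13 ⊆ 11-1 [E]
  m15 ⊆ 1-11,11-1
E = {0-10, 0001, 10-0, 11-1}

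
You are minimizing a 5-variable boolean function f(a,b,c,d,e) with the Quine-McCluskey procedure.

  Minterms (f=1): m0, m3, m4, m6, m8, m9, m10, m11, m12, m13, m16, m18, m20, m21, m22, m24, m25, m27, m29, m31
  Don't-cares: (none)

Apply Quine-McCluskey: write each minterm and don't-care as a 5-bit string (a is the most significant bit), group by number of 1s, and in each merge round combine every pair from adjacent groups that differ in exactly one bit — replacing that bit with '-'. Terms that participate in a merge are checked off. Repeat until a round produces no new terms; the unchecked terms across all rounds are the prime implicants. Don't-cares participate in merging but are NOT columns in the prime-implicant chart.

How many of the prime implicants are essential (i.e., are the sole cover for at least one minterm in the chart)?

5

size-2^0 implicants → 00000(✓)  00011(✓)  00100(✓)  00110(✓)  01000(✓)  01001(✓)  01010(✓)  01011(✓)  01100(✓)  01101(✓)  10000(✓)  10010(✓)  10100(✓)  10101(✓)  10110(✓)  11000(✓)  11001(✓)  11011(✓)  11101(✓)  11111(✓)
size-2^1 implicants → -0000(✓)  -0100(✓)  -0110(✓)  -1000(✓)  -1001(✓)  -1011(✓)  -1101(✓)  0-000(✓)  0-011  0-100(✓)  00-00(✓)  001-0(✓)  01-00(✓)  01-01(✓)  010-0(✓)  010-1(✓)  0100-(✓)  0101-(✓)  0110-(✓)  1-000(✓)  1-101  10-00(✓)  10-10(✓)  100-0(✓)  101-0(✓)  1010-  11-01(✓)  11-11(✓)  110-1(✓)  1100-(✓)  111-1(✓)
size-2^2 implicants → --000  -0-00  -01-0  -1-01  -10-1  -100-  0--00  01-0-  010--  10--0  11--1
Unchecked terms (primes): --000, -0-00, -01-0, -1-01, -10-1, -100-, 0--00, 0-011, 01-0-, 010--, 1-101, 10--0, 1010-, 11--1
Minterm coverage:
  m0 ⊆ --000,-0-00,0--00
  m3 ⊆ 0-011 [E]
  m4 ⊆ -0-00,-01-0,0--00
  m6 ⊆ -01-0 [E]
  m8 ⊆ --000,-100-,0--00,01-0-,010--
  m9 ⊆ -1-01,-10-1,-100-,01-0-,010--
  m10 ⊆ 010-- [E]
  m11 ⊆ -10-1,0-011,010--
  m12 ⊆ 0--00,01-0-
  m13 ⊆ -1-01,01-0-
  m16 ⊆ --000,-0-00,10--0
  m18 ⊆ 10--0 [E]
  m20 ⊆ -0-00,-01-0,10--0,1010-
  m21 ⊆ 1-101,1010-
  m22 ⊆ -01-0,10--0
  m24 ⊆ --000,-100-
  m25 ⊆ -1-01,-10-1,-100-,11--1
  m27 ⊆ -10-1,11--1
  m29 ⊆ -1-01,1-101,11--1
  m31 ⊆ 11--1 [E]
E = {-01-0, 0-011, 010--, 10--0, 11--1}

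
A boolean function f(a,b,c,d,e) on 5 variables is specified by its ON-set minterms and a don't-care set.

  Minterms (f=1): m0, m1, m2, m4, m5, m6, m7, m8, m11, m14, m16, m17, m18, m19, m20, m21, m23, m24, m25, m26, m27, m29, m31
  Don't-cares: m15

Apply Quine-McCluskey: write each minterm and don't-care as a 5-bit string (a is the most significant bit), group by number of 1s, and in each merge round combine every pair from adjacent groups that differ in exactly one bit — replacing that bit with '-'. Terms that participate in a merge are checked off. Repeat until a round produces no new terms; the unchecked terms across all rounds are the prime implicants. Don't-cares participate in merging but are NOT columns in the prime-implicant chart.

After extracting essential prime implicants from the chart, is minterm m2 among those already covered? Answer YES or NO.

Round 0: 00000✓ 00001✓ 00010✓ 00100✓ 00101✓ 00110✓ 00111✓ 01000✓ 01011✓ 01110✓ 01111✓ 10000✓ 10001✓ 10010✓ 10011✓ 10100✓ 10101✓ 10111✓ 11000✓ 11001✓ 11010✓ 11011✓ 11101✓ 11111✓
Round 1: -0000✓ -0001✓ -0010✓ -0100✓ -0101✓ -0111✓ -1000✓ -1011✓ -1111✓ 0-000✓ 0-110✓ 0-111✓ 00-00✓ 00-01✓ 00-10✓ 000-0✓ 0000-✓ 001-0✓ 001-1✓ 0010-✓ 0011-✓ 01-11✓ 0111-✓ 1-000✓ 1-001✓ 1-010✓ 1-011✓ 1-101✓ 1-111✓ 10-00✓ 10-01✓ 10-11✓ 100-0✓ 100-1✓ 1000-✓ 1001-✓ 101-1✓ 1010-✓ 11-01✓ 11-11✓ 110-0✓ 110-1✓ 1100-✓ 1101-✓ 111-1✓
Round 2: --000 --111 -0-00✓ -0-01✓ -00-0 -000-✓ -01-1 -010-✓ -1-11 0-11- 00--0 00-0-✓ 001-- 1--01✓ 1--11✓ 1-0-0✓ 1-0-1✓ 1-00-✓ 1-01-✓ 1-1-1✓ 10--1✓ 10-0-✓ 100--✓ 11--1✓ 110--✓
Round 3: -0-0- 1---1 1-0--
PIs = {--000, --111, -0-0-, -00-0, -01-1, -1-11, 0-11-, 00--0, 001--, 1---1, 1-0--}
Coverage chart:
  m0: --000,-0-0-,-00-0,00--0
  m1: -0-0- ←essential
  m2: -00-0,00--0
  m4: -0-0-,00--0,001--
  m5: -0-0-,-01-1,001--
  m6: 0-11-,00--0,001--
  m7: --111,-01-1,0-11-,001--
  m8: --000 ←essential
  m11: -1-11 ←essential
  m14: 0-11- ←essential
  m16: --000,-0-0-,-00-0,1-0--
  m17: -0-0-,1---1,1-0--
  m18: -00-0,1-0--
  m19: 1---1,1-0--
  m20: -0-0- ←essential
  m21: -0-0-,-01-1,1---1
  m23: --111,-01-1,1---1
  m24: --000,1-0--
  m25: 1---1,1-0--
  m26: 1-0-- ←essential
  m27: -1-11,1---1,1-0--
  m29: 1---1 ←essential
  m31: --111,-1-11,1---1
Essential: --000, -0-0-, -1-11, 0-11-, 1---1, 1-0--

NO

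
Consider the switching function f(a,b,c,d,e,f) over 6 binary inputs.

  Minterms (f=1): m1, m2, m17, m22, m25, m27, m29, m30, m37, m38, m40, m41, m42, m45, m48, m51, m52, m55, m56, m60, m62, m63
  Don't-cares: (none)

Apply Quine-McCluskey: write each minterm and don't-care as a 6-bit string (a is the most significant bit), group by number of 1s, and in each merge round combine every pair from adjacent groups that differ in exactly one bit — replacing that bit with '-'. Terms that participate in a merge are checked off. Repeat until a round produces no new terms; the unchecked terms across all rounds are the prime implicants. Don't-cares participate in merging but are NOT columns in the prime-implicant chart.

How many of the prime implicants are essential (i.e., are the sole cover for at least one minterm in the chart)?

Round 0: 000001✓ 000010 010001✓ 010110✓ 011001✓ 011011✓ 011101✓ 011110✓ 100101✓ 100110 101000✓ 101001✓ 101010✓ 101101✓ 110000✓ 110011✓ 110100✓ 110111✓ 111000✓ 111100✓ 111110✓ 111111✓
Round 1: -11110 0-0001 01-001 01-110 011-01 0110-1 1-1000 10-101 101-01 1010-0 10100- 11-000✓ 11-100✓ 11-111 110-00✓ 110-11 111-00✓ 1111-0 11111-
Round 2: 11--00
PIs = {-11110, 0-0001, 000010, 01-001, 01-110, 011-01, 0110-1, 1-1000, 10-101, 100110, 101-01, 1010-0, 10100-, 11--00, 11-111, 110-11, 1111-0, 11111-}
Coverage chart:
  m1: 0-0001 ←essential
  m2: 000010 ←essential
  m17: 0-0001,01-001
  m22: 01-110 ←essential
  m25: 01-001,011-01,0110-1
  m27: 0110-1 ←essential
  m29: 011-01 ←essential
  m30: -11110,01-110
  m37: 10-101 ←essential
  m38: 100110 ←essential
  m40: 1-1000,1010-0,10100-
  m41: 101-01,10100-
  m42: 1010-0 ←essential
  m45: 10-101,101-01
  m48: 11--00 ←essential
  m51: 110-11 ←essential
  m52: 11--00 ←essential
  m55: 11-111,110-11
  m56: 1-1000,11--00
  m60: 11--00,1111-0
  m62: -11110,1111-0,11111-
  m63: 11-111,11111-
Essential: 0-0001, 000010, 01-110, 011-01, 0110-1, 10-101, 100110, 1010-0, 11--00, 110-11

10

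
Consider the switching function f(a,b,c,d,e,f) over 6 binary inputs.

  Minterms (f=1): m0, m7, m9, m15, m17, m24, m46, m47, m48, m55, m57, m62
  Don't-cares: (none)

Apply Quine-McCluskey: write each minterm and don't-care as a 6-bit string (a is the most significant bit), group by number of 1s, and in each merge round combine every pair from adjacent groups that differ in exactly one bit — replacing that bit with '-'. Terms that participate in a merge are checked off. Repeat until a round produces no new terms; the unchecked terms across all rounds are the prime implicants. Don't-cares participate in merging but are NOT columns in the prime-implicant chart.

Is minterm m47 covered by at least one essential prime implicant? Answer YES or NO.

Round 0: 000000 000111✓ 001001 001111✓ 010001 011000 101110✓ 101111✓ 110000 110111 111001 111110✓
Round 1: -01111 00-111 1-1110 10111-
PIs = {-01111, 00-111, 000000, 001001, 010001, 011000, 1-1110, 10111-, 110000, 110111, 111001}
Coverage chart:
  m0: 000000 ←essential
  m7: 00-111 ←essential
  m9: 001001 ←essential
  m15: -01111,00-111
  m17: 010001 ←essential
  m24: 011000 ←essential
  m46: 1-1110,10111-
  m47: -01111,10111-
  m48: 110000 ←essential
  m55: 110111 ←essential
  m57: 111001 ←essential
  m62: 1-1110 ←essential
Essential: 00-111, 000000, 001001, 010001, 011000, 1-1110, 110000, 110111, 111001

NO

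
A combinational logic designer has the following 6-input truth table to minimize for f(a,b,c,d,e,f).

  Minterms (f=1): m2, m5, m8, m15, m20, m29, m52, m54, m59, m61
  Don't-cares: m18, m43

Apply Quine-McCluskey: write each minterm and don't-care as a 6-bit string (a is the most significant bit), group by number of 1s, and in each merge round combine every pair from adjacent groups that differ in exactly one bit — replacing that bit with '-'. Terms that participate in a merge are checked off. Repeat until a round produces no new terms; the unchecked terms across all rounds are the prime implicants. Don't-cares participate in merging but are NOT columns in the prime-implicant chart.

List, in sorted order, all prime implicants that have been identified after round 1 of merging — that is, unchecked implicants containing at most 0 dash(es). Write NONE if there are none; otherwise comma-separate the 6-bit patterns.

000101, 001000, 001111

[col 0] 000010*, 000101, 001000, 001111, 010010*, 010100*, 011101*, 101011*, 110100*, 110110*, 111011*, 111101*
[col 1] -10100, -11101, 0-0010, 1-1011, 1101-0
Prime implicants: -10100, -11101, 0-0010, 000101, 001000, 001111, 1-1011, 1101-0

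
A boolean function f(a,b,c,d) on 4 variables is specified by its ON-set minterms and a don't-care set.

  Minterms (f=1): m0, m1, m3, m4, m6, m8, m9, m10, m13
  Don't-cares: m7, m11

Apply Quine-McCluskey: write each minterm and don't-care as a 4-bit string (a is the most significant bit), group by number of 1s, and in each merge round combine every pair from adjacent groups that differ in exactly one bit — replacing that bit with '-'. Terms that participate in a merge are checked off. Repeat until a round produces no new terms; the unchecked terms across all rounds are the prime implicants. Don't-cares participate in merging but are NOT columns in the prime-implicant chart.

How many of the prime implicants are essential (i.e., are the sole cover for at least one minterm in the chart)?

2

[col 0] 0000*, 0001*, 0011*, 0100*, 0110*, 0111*, 1000*, 1001*, 1010*, 1011*, 1101*
[col 1] -000*, -001*, -011*, 0-00, 0-11, 00-1*, 000-*, 01-0, 011-, 1-01, 10-0*, 10-1*, 100-*, 101-*
[col 2] -0-1, -00-, 10--
Prime implicants: -0-1, -00-, 0-00, 0-11, 01-0, 011-, 1-01, 10--
PI chart (minterm → PIs covering it):
  0 | -00-,0-00
  1 | -0-1,-00-
  3 | -0-1,0-11
  4 | 0-00,01-0
  6 | 01-0,011-
  8 | -00-,10--
  9 | -0-1,-00-,1-01,10--
  10 | 10--  (sole → essential)
  13 | 1-01  (sole → essential)
Essential prime implicants: 1-01, 10--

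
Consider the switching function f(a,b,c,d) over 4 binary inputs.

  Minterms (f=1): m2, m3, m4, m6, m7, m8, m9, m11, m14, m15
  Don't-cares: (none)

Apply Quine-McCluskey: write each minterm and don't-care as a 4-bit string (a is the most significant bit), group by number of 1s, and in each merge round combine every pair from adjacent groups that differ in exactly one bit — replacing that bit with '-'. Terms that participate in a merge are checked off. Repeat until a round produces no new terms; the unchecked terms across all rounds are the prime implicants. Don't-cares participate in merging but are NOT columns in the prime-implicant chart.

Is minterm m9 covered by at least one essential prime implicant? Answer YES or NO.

YES

Round 0: 0010✓ 0011✓ 0100✓ 0110✓ 0111✓ 1000✓ 1001✓ 1011✓ 1110✓ 1111✓
Round 1: -011✓ -110✓ -111✓ 0-10✓ 0-11✓ 001-✓ 01-0 011-✓ 1-11✓ 10-1 100- 111-✓
Round 2: --11 -11- 0-1-
PIs = {--11, -11-, 0-1-, 01-0, 10-1, 100-}
Coverage chart:
  m2: 0-1- ←essential
  m3: --11,0-1-
  m4: 01-0 ←essential
  m6: -11-,0-1-,01-0
  m7: --11,-11-,0-1-
  m8: 100- ←essential
  m9: 10-1,100-
  m11: --11,10-1
  m14: -11- ←essential
  m15: --11,-11-
Essential: -11-, 0-1-, 01-0, 100-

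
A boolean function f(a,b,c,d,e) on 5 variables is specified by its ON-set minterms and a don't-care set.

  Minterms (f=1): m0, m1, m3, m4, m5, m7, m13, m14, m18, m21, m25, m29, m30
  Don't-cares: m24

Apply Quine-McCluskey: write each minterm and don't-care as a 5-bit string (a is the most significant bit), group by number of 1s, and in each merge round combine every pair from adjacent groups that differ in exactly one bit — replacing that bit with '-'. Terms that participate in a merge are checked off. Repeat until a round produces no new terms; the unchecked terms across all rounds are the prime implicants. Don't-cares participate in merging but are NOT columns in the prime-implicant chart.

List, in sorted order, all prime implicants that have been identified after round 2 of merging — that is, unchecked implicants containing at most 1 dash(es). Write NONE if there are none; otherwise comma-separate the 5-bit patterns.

-1110, 10010, 11-01, 1100-

Round 0: 00000✓ 00001✓ 00011✓ 00100✓ 00101✓ 00111✓ 01101✓ 01110✓ 10010 10101✓ 11000✓ 11001✓ 11101✓ 11110✓
Round 1: -0101✓ -1101✓ -1110 0-101✓ 00-00✓ 00-01✓ 00-11✓ 000-1✓ 0000-✓ 001-1✓ 0010-✓ 1-101✓ 11-01 1100-
Round 2: --101 00--1 00-0-
PIs = {--101, -1110, 00--1, 00-0-, 10010, 11-01, 1100-}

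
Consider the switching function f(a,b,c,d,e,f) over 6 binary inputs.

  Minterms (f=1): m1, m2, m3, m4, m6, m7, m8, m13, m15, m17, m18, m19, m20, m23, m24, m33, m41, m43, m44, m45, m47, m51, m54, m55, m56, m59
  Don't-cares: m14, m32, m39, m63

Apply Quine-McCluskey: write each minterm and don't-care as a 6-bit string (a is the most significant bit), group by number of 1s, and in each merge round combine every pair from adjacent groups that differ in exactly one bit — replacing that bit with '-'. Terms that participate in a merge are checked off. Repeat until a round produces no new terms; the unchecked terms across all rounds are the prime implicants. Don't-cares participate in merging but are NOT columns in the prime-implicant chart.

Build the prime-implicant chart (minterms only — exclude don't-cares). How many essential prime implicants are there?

[col 0] 000001*, 000010*, 000011*, 000100*, 000110*, 000111*, 001000*, 001101*, 001110*, 001111*, 010001*, 010010*, 010011*, 010100*, 010111*, 011000*, 100000*, 100001*, 100111*, 101001*, 101011*, 101100*, 101101*, 101111*, 110011*, 110110*, 110111*, 111000*, 111011*, 111111*
[col 1] -00001, -00111*, -01101*, -01111*, -10011*, -10111*, -11000, 0-0001*, 0-0010*, 0-0011*, 0-0100, 0-0111*, 0-1000, 00-110*, 00-111*, 000-10*, 000-11*, 0000-1*, 00001-*, 0001-0, 00011-*, 0011-1*, 00111-*, 010-11*, 0100-1*, 01001-*, 1-0111*, 1-1011*, 1-1111*, 10-001, 10-111*, 10000-, 101-01*, 101-11*, 1010-1*, 1011-1*, 10110-, 11-011*, 11-111*, 110-11*, 11011-, 111-11*
[col 2] --0111, -0-111, -011-1, -10-11, 0-0-11, 0-00-1, 0-001-, 00-11-, 000-1-, 1--111, 1-1-11, 101--1, 11--11
Prime implicants: --0111, -0-111, -00001, -011-1, -10-11, -11000, 0-0-11, 0-00-1, 0-001-, 0-0100, 0-1000, 00-11-, 000-1-, 0001-0, 1--111, 1-1-11, 10-001, 10000-, 101--1, 10110-, 11--11, 11011-
PI chart (minterm → PIs covering it):
  1 | -00001,0-00-1
  2 | 0-001-,000-1-
  3 | 0-0-11,0-00-1,0-001-,000-1-
  4 | 0-0100,0001-0
  6 | 00-11-,000-1-,0001-0
  7 | --0111,-0-111,0-0-11,00-11-,000-1-
  8 | 0-1000  (sole → essential)
  13 | -011-1  (sole → essential)
  15 | -0-111,-011-1,00-11-
  17 | 0-00-1  (sole → essential)
  18 | 0-001-  (sole → essential)
  19 | -10-11,0-0-11,0-00-1,0-001-
  20 | 0-0100  (sole → essential)
  23 | --0111,-10-11,0-0-11
  24 | -11000,0-1000
  33 | -00001,10-001,10000-
  41 | 10-001,101--1
  43 | 1-1-11,101--1
  44 | 10110-  (sole → essential)
  45 | -011-1,101--1,10110-
  47 | -0-111,-011-1,1--111,1-1-11,101--1
  51 | -10-11,11--11
  54 | 11011-  (sole → essential)
  55 | --0111,-10-11,1--111,11--11,11011-
  56 | -11000  (sole → essential)
  59 | 1-1-11,11--11
Essential prime implicants: -011-1, -11000, 0-00-1, 0-001-, 0-0100, 0-1000, 10110-, 11011-

8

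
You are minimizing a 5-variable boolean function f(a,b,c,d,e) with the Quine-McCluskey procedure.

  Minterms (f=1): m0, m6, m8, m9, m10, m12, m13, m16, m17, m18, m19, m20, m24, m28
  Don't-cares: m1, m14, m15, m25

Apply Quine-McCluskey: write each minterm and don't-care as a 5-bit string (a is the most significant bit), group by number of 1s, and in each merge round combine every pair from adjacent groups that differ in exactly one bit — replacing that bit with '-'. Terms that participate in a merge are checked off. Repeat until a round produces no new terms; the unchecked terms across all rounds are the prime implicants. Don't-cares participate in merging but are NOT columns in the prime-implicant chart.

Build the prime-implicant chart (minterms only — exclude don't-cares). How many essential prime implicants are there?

Round 0: 00000✓ 00001✓ 00110✓ 01000✓ 01001✓ 01010✓ 01100✓ 01101✓ 01110✓ 01111✓ 10000✓ 10001✓ 10010✓ 10011✓ 10100✓ 11000✓ 11001✓ 11100✓
Round 1: -0000✓ -0001✓ -1000✓ -1001✓ -1100✓ 0-000✓ 0-001✓ 0-110 0000-✓ 01-00✓ 01-01✓ 01-10✓ 010-0✓ 0100-✓ 011-0✓ 011-1✓ 0110-✓ 0111-✓ 1-000✓ 1-001✓ 1-100✓ 10-00✓ 100-0✓ 100-1✓ 1000-✓ 1001-✓ 11-00✓ 1100-✓
Round 2: --000✓ --001✓ -000-✓ -1-00 -100-✓ 0-00-✓ 01--0 01-0- 011-- 1--00 1-00-✓ 100--
Round 3: --00-
PIs = {--00-, -1-00, 0-110, 01--0, 01-0-, 011--, 1--00, 100--}
Coverage chart:
  m0: --00- ←essential
  m6: 0-110 ←essential
  m8: --00-,-1-00,01--0,01-0-
  m9: --00-,01-0-
  m10: 01--0 ←essential
  m12: -1-00,01--0,01-0-,011--
  m13: 01-0-,011--
  m16: --00-,1--00,100--
  m17: --00-,100--
  m18: 100-- ←essential
  m19: 100-- ←essential
  m20: 1--00 ←essential
  m24: --00-,-1-00,1--00
  m28: -1-00,1--00
Essential: --00-, 0-110, 01--0, 1--00, 100--

5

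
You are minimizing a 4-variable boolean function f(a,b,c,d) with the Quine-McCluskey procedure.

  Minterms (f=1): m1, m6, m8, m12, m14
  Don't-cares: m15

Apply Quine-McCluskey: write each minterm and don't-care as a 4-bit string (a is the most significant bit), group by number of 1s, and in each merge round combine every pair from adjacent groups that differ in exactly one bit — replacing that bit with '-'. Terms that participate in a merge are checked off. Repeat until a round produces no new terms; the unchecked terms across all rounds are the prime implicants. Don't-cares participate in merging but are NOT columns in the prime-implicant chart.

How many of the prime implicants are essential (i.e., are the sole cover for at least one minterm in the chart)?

[col 0] 0001, 0110*, 1000*, 1100*, 1110*, 1111*
[col 1] -110, 1-00, 11-0, 111-
Prime implicants: -110, 0001, 1-00, 11-0, 111-
PI chart (minterm → PIs covering it):
  1 | 0001  (sole → essential)
  6 | -110  (sole → essential)
  8 | 1-00  (sole → essential)
  12 | 1-00,11-0
  14 | -110,11-0,111-
Essential prime implicants: -110, 0001, 1-00

3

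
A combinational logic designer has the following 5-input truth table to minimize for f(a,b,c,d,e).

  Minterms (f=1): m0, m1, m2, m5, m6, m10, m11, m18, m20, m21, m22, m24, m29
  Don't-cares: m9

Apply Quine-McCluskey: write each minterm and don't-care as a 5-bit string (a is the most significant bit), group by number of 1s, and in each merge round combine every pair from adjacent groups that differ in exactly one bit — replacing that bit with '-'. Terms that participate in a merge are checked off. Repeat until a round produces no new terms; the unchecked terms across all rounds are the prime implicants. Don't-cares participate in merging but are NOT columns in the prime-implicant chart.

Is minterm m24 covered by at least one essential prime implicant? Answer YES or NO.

YES

[col 0] 00000*, 00001*, 00010*, 00101*, 00110*, 01001*, 01010*, 01011*, 10010*, 10100*, 10101*, 10110*, 11000, 11101*
[col 1] -0010*, -0101, -0110*, 0-001, 0-010, 00-01, 00-10*, 000-0, 0000-, 010-1, 0101-, 1-101, 10-10*, 101-0, 1010-
[col 2] -0-10
Prime implicants: -0-10, -0101, 0-001, 0-010, 00-01, 000-0, 0000-, 010-1, 0101-, 1-101, 101-0, 1010-, 11000
PI chart (minterm → PIs covering it):
  0 | 000-0,0000-
  1 | 0-001,00-01,0000-
  2 | -0-10,0-010,000-0
  5 | -0101,00-01
  6 | -0-10  (sole → essential)
  10 | 0-010,0101-
  11 | 010-1,0101-
  18 | -0-10  (sole → essential)
  20 | 101-0,1010-
  21 | -0101,1-101,1010-
  22 | -0-10,101-0
  24 | 11000  (sole → essential)
  29 | 1-101  (sole → essential)
Essential prime implicants: -0-10, 1-101, 11000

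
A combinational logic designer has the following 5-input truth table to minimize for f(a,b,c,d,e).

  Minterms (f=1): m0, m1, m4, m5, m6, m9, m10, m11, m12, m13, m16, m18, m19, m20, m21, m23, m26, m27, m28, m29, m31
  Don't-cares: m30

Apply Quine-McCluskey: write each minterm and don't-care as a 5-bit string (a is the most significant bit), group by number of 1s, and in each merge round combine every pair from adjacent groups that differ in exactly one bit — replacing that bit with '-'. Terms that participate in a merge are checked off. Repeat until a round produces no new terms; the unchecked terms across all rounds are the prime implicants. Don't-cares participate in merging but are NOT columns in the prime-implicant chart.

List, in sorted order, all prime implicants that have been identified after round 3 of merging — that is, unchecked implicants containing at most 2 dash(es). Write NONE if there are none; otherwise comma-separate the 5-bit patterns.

Round 0: 00000✓ 00001✓ 00100✓ 00101✓ 00110✓ 01001✓ 01010✓ 01011✓ 01100✓ 01101✓ 10000✓ 10010✓ 10011✓ 10100✓ 10101✓ 10111✓ 11010✓ 11011✓ 11100✓ 11101✓ 11110✓ 11111✓
Round 1: -0000✓ -0100✓ -0101✓ -1010✓ -1011✓ -1100✓ -1101✓ 0-001✓ 0-100✓ 0-101✓ 00-00✓ 00-01✓ 0000-✓ 001-0 0010-✓ 01-01✓ 010-1 0101-✓ 0110-✓ 1-010✓ 1-011✓ 1-100✓ 1-101✓ 1-111✓ 10-00✓ 10-11✓ 100-0 1001-✓ 101-1✓ 1010-✓ 11-10✓ 11-11✓ 1101-✓ 111-0✓ 111-1✓ 1110-✓ 1111-✓
Round 2: --100✓ --101✓ -0-00 -010-✓ -101- -110-✓ 0--01 0-10-✓ 00-0- 1--11 1-01- 1-1-1 1-10-✓ 11-1- 111--
Round 3: --10-
PIs = {--10-, -0-00, -101-, 0--01, 00-0-, 001-0, 010-1, 1--11, 1-01-, 1-1-1, 100-0, 11-1-, 111--}

-0-00, -101-, 0--01, 00-0-, 001-0, 010-1, 1--11, 1-01-, 1-1-1, 100-0, 11-1-, 111--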